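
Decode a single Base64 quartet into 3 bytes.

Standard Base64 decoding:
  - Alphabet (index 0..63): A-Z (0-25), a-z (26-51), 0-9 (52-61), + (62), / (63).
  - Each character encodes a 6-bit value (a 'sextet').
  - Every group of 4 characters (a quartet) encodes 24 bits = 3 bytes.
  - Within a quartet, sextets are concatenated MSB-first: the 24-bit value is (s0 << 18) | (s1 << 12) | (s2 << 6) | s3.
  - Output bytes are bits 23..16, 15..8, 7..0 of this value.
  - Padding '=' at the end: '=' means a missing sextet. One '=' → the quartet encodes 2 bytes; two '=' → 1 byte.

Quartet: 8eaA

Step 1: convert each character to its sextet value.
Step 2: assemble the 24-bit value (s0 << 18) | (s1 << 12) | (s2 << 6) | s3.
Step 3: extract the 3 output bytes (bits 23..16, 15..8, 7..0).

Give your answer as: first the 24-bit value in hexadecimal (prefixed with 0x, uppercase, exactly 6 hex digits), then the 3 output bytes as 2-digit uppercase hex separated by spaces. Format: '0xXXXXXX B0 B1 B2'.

Sextets: 8=60, e=30, a=26, A=0
24-bit: (60<<18) | (30<<12) | (26<<6) | 0
      = 0xF00000 | 0x01E000 | 0x000680 | 0x000000
      = 0xF1E680
Bytes: (v>>16)&0xFF=F1, (v>>8)&0xFF=E6, v&0xFF=80

Answer: 0xF1E680 F1 E6 80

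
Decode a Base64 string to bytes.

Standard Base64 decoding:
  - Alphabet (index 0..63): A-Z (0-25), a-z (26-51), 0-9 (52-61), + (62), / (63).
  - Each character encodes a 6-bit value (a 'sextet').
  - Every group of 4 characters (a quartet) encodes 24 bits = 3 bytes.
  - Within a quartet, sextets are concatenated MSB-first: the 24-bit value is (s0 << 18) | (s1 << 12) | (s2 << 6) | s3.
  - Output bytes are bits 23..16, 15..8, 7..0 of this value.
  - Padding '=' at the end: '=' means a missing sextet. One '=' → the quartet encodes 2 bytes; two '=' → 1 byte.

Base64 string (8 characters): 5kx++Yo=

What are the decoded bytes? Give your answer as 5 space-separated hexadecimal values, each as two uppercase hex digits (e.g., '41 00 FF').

Answer: E6 4C 7E F9 8A

Derivation:
After char 0 ('5'=57): chars_in_quartet=1 acc=0x39 bytes_emitted=0
After char 1 ('k'=36): chars_in_quartet=2 acc=0xE64 bytes_emitted=0
After char 2 ('x'=49): chars_in_quartet=3 acc=0x39931 bytes_emitted=0
After char 3 ('+'=62): chars_in_quartet=4 acc=0xE64C7E -> emit E6 4C 7E, reset; bytes_emitted=3
After char 4 ('+'=62): chars_in_quartet=1 acc=0x3E bytes_emitted=3
After char 5 ('Y'=24): chars_in_quartet=2 acc=0xF98 bytes_emitted=3
After char 6 ('o'=40): chars_in_quartet=3 acc=0x3E628 bytes_emitted=3
Padding '=': partial quartet acc=0x3E628 -> emit F9 8A; bytes_emitted=5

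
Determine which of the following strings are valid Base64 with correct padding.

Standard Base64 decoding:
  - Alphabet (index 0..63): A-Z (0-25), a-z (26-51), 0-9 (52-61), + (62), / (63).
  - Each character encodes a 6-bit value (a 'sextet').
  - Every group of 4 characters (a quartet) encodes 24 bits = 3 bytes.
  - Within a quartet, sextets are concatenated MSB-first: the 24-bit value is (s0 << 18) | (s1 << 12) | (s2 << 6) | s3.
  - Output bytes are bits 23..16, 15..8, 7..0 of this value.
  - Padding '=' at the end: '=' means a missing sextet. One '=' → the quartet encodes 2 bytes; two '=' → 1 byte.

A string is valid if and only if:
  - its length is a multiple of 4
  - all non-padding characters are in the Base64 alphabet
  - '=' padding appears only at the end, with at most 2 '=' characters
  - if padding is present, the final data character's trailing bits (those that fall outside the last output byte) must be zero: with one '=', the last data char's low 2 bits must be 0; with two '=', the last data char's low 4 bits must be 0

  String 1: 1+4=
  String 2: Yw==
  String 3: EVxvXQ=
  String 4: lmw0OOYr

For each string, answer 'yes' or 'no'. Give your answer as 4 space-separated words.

String 1: '1+4=' → valid
String 2: 'Yw==' → valid
String 3: 'EVxvXQ=' → invalid (len=7 not mult of 4)
String 4: 'lmw0OOYr' → valid

Answer: yes yes no yes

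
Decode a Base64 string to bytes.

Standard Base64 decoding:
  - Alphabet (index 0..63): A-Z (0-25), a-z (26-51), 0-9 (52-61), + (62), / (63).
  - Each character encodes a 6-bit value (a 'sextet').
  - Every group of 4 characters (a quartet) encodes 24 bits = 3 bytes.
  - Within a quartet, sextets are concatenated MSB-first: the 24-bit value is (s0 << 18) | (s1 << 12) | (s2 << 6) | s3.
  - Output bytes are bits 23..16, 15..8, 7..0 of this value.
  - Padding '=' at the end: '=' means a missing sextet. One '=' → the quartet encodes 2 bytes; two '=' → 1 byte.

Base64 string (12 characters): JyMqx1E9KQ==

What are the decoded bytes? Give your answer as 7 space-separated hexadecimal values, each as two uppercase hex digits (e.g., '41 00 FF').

After char 0 ('J'=9): chars_in_quartet=1 acc=0x9 bytes_emitted=0
After char 1 ('y'=50): chars_in_quartet=2 acc=0x272 bytes_emitted=0
After char 2 ('M'=12): chars_in_quartet=3 acc=0x9C8C bytes_emitted=0
After char 3 ('q'=42): chars_in_quartet=4 acc=0x27232A -> emit 27 23 2A, reset; bytes_emitted=3
After char 4 ('x'=49): chars_in_quartet=1 acc=0x31 bytes_emitted=3
After char 5 ('1'=53): chars_in_quartet=2 acc=0xC75 bytes_emitted=3
After char 6 ('E'=4): chars_in_quartet=3 acc=0x31D44 bytes_emitted=3
After char 7 ('9'=61): chars_in_quartet=4 acc=0xC7513D -> emit C7 51 3D, reset; bytes_emitted=6
After char 8 ('K'=10): chars_in_quartet=1 acc=0xA bytes_emitted=6
After char 9 ('Q'=16): chars_in_quartet=2 acc=0x290 bytes_emitted=6
Padding '==': partial quartet acc=0x290 -> emit 29; bytes_emitted=7

Answer: 27 23 2A C7 51 3D 29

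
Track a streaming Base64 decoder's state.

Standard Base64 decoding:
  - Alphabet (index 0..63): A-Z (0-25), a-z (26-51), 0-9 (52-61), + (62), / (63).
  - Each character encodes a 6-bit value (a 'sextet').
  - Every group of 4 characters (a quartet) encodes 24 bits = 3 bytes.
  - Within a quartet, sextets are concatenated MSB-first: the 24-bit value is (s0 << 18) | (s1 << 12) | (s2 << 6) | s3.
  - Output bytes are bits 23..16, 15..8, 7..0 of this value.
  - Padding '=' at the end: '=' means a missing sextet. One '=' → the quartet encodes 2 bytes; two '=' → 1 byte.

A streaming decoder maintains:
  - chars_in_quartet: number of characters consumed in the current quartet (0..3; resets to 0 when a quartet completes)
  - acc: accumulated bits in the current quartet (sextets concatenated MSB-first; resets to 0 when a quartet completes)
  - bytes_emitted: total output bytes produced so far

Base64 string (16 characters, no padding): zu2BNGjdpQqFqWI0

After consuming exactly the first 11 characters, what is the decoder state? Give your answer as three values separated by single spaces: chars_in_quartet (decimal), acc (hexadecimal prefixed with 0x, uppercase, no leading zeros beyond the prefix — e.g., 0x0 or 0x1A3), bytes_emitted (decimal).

After char 0 ('z'=51): chars_in_quartet=1 acc=0x33 bytes_emitted=0
After char 1 ('u'=46): chars_in_quartet=2 acc=0xCEE bytes_emitted=0
After char 2 ('2'=54): chars_in_quartet=3 acc=0x33BB6 bytes_emitted=0
After char 3 ('B'=1): chars_in_quartet=4 acc=0xCEED81 -> emit CE ED 81, reset; bytes_emitted=3
After char 4 ('N'=13): chars_in_quartet=1 acc=0xD bytes_emitted=3
After char 5 ('G'=6): chars_in_quartet=2 acc=0x346 bytes_emitted=3
After char 6 ('j'=35): chars_in_quartet=3 acc=0xD1A3 bytes_emitted=3
After char 7 ('d'=29): chars_in_quartet=4 acc=0x3468DD -> emit 34 68 DD, reset; bytes_emitted=6
After char 8 ('p'=41): chars_in_quartet=1 acc=0x29 bytes_emitted=6
After char 9 ('Q'=16): chars_in_quartet=2 acc=0xA50 bytes_emitted=6
After char 10 ('q'=42): chars_in_quartet=3 acc=0x2942A bytes_emitted=6

Answer: 3 0x2942A 6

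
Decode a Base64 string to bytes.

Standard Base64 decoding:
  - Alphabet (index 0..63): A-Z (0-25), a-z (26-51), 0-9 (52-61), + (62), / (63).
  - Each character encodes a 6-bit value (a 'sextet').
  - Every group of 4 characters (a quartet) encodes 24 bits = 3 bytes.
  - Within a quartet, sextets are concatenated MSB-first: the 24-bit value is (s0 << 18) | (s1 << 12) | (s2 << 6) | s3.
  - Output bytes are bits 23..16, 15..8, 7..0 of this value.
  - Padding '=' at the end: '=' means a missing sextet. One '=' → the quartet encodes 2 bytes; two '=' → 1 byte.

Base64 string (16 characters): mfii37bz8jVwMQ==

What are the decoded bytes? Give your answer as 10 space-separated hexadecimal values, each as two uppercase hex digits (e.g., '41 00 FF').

After char 0 ('m'=38): chars_in_quartet=1 acc=0x26 bytes_emitted=0
After char 1 ('f'=31): chars_in_quartet=2 acc=0x99F bytes_emitted=0
After char 2 ('i'=34): chars_in_quartet=3 acc=0x267E2 bytes_emitted=0
After char 3 ('i'=34): chars_in_quartet=4 acc=0x99F8A2 -> emit 99 F8 A2, reset; bytes_emitted=3
After char 4 ('3'=55): chars_in_quartet=1 acc=0x37 bytes_emitted=3
After char 5 ('7'=59): chars_in_quartet=2 acc=0xDFB bytes_emitted=3
After char 6 ('b'=27): chars_in_quartet=3 acc=0x37EDB bytes_emitted=3
After char 7 ('z'=51): chars_in_quartet=4 acc=0xDFB6F3 -> emit DF B6 F3, reset; bytes_emitted=6
After char 8 ('8'=60): chars_in_quartet=1 acc=0x3C bytes_emitted=6
After char 9 ('j'=35): chars_in_quartet=2 acc=0xF23 bytes_emitted=6
After char 10 ('V'=21): chars_in_quartet=3 acc=0x3C8D5 bytes_emitted=6
After char 11 ('w'=48): chars_in_quartet=4 acc=0xF23570 -> emit F2 35 70, reset; bytes_emitted=9
After char 12 ('M'=12): chars_in_quartet=1 acc=0xC bytes_emitted=9
After char 13 ('Q'=16): chars_in_quartet=2 acc=0x310 bytes_emitted=9
Padding '==': partial quartet acc=0x310 -> emit 31; bytes_emitted=10

Answer: 99 F8 A2 DF B6 F3 F2 35 70 31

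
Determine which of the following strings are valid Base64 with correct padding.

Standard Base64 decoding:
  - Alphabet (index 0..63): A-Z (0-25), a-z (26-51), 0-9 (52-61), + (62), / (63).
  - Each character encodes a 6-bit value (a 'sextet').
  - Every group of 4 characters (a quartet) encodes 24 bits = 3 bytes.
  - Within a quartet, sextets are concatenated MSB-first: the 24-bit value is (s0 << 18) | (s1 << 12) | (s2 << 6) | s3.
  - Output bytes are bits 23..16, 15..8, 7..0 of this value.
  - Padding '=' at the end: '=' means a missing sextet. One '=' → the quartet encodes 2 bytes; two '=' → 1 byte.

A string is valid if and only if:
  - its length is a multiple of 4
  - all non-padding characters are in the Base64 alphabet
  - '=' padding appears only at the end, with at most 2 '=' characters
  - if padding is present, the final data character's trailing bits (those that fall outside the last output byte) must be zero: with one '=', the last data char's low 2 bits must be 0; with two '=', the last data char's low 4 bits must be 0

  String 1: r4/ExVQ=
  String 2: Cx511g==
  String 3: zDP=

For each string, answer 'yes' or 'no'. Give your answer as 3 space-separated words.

String 1: 'r4/ExVQ=' → valid
String 2: 'Cx511g==' → valid
String 3: 'zDP=' → invalid (bad trailing bits)

Answer: yes yes no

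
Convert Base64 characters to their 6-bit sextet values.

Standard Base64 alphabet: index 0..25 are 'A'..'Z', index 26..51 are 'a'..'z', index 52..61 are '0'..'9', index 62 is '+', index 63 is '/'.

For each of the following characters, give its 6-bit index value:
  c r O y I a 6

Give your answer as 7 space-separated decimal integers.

'c': a..z range, 26 + ord('c') − ord('a') = 28
'r': a..z range, 26 + ord('r') − ord('a') = 43
'O': A..Z range, ord('O') − ord('A') = 14
'y': a..z range, 26 + ord('y') − ord('a') = 50
'I': A..Z range, ord('I') − ord('A') = 8
'a': a..z range, 26 + ord('a') − ord('a') = 26
'6': 0..9 range, 52 + ord('6') − ord('0') = 58

Answer: 28 43 14 50 8 26 58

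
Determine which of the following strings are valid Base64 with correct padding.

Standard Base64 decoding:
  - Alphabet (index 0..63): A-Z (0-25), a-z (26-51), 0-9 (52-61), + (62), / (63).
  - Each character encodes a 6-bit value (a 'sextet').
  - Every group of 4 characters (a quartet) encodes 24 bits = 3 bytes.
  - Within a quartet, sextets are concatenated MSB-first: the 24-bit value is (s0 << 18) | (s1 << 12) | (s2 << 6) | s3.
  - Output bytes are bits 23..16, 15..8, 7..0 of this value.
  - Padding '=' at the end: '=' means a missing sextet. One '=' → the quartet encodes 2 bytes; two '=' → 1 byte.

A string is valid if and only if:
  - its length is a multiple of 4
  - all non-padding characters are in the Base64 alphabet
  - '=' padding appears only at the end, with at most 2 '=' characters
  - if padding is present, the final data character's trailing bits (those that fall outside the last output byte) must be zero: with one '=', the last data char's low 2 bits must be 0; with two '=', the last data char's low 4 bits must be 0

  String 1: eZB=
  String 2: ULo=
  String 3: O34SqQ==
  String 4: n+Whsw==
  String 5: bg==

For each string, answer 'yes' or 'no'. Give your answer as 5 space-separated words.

String 1: 'eZB=' → invalid (bad trailing bits)
String 2: 'ULo=' → valid
String 3: 'O34SqQ==' → valid
String 4: 'n+Whsw==' → valid
String 5: 'bg==' → valid

Answer: no yes yes yes yes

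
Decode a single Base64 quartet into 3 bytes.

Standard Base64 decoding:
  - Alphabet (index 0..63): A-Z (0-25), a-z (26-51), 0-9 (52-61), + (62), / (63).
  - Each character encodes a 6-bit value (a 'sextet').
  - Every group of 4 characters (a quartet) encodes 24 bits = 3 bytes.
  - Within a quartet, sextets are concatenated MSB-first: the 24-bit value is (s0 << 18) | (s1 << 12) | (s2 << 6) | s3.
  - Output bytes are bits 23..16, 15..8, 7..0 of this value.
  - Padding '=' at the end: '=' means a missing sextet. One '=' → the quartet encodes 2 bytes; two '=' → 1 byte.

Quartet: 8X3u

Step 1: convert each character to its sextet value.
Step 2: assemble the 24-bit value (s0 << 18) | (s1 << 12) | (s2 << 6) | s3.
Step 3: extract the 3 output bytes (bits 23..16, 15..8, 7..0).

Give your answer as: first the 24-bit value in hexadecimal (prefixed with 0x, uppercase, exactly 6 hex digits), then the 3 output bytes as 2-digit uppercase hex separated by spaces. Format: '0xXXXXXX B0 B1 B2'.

Answer: 0xF17DEE F1 7D EE

Derivation:
Sextets: 8=60, X=23, 3=55, u=46
24-bit: (60<<18) | (23<<12) | (55<<6) | 46
      = 0xF00000 | 0x017000 | 0x000DC0 | 0x00002E
      = 0xF17DEE
Bytes: (v>>16)&0xFF=F1, (v>>8)&0xFF=7D, v&0xFF=EE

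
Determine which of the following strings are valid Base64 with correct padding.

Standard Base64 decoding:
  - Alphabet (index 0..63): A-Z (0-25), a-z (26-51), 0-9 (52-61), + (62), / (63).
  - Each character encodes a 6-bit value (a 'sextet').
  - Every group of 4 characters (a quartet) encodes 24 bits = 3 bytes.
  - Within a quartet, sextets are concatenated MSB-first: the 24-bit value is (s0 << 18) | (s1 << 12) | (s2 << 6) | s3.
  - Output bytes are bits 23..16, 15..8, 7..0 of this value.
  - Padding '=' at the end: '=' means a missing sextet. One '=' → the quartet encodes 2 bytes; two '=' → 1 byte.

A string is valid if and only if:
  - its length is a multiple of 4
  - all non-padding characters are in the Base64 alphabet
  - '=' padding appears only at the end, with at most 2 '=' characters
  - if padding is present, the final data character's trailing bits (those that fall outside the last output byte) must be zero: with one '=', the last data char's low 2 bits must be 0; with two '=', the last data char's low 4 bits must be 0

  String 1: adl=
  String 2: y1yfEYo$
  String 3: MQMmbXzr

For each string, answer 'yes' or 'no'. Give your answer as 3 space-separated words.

Answer: no no yes

Derivation:
String 1: 'adl=' → invalid (bad trailing bits)
String 2: 'y1yfEYo$' → invalid (bad char(s): ['$'])
String 3: 'MQMmbXzr' → valid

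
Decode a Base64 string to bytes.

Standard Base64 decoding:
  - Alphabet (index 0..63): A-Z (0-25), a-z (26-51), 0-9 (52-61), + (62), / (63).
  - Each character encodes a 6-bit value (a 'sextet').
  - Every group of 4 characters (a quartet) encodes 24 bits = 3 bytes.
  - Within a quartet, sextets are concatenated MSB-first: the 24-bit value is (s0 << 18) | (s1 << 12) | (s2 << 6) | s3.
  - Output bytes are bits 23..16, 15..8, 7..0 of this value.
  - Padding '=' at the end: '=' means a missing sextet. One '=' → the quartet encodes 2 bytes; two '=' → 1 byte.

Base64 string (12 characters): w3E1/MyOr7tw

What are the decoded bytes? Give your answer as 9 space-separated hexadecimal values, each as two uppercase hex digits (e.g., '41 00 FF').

Answer: C3 71 35 FC CC 8E AF BB 70

Derivation:
After char 0 ('w'=48): chars_in_quartet=1 acc=0x30 bytes_emitted=0
After char 1 ('3'=55): chars_in_quartet=2 acc=0xC37 bytes_emitted=0
After char 2 ('E'=4): chars_in_quartet=3 acc=0x30DC4 bytes_emitted=0
After char 3 ('1'=53): chars_in_quartet=4 acc=0xC37135 -> emit C3 71 35, reset; bytes_emitted=3
After char 4 ('/'=63): chars_in_quartet=1 acc=0x3F bytes_emitted=3
After char 5 ('M'=12): chars_in_quartet=2 acc=0xFCC bytes_emitted=3
After char 6 ('y'=50): chars_in_quartet=3 acc=0x3F332 bytes_emitted=3
After char 7 ('O'=14): chars_in_quartet=4 acc=0xFCCC8E -> emit FC CC 8E, reset; bytes_emitted=6
After char 8 ('r'=43): chars_in_quartet=1 acc=0x2B bytes_emitted=6
After char 9 ('7'=59): chars_in_quartet=2 acc=0xAFB bytes_emitted=6
After char 10 ('t'=45): chars_in_quartet=3 acc=0x2BEED bytes_emitted=6
After char 11 ('w'=48): chars_in_quartet=4 acc=0xAFBB70 -> emit AF BB 70, reset; bytes_emitted=9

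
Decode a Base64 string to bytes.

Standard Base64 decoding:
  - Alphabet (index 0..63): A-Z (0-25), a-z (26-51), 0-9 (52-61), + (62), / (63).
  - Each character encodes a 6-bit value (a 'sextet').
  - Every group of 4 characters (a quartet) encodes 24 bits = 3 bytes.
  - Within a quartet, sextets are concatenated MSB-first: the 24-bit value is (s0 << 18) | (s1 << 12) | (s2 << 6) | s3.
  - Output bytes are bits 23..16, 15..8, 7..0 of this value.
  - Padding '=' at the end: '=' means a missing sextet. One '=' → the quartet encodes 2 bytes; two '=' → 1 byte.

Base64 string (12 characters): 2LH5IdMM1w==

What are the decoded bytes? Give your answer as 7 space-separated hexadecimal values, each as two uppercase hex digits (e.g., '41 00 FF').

Answer: D8 B1 F9 21 D3 0C D7

Derivation:
After char 0 ('2'=54): chars_in_quartet=1 acc=0x36 bytes_emitted=0
After char 1 ('L'=11): chars_in_quartet=2 acc=0xD8B bytes_emitted=0
After char 2 ('H'=7): chars_in_quartet=3 acc=0x362C7 bytes_emitted=0
After char 3 ('5'=57): chars_in_quartet=4 acc=0xD8B1F9 -> emit D8 B1 F9, reset; bytes_emitted=3
After char 4 ('I'=8): chars_in_quartet=1 acc=0x8 bytes_emitted=3
After char 5 ('d'=29): chars_in_quartet=2 acc=0x21D bytes_emitted=3
After char 6 ('M'=12): chars_in_quartet=3 acc=0x874C bytes_emitted=3
After char 7 ('M'=12): chars_in_quartet=4 acc=0x21D30C -> emit 21 D3 0C, reset; bytes_emitted=6
After char 8 ('1'=53): chars_in_quartet=1 acc=0x35 bytes_emitted=6
After char 9 ('w'=48): chars_in_quartet=2 acc=0xD70 bytes_emitted=6
Padding '==': partial quartet acc=0xD70 -> emit D7; bytes_emitted=7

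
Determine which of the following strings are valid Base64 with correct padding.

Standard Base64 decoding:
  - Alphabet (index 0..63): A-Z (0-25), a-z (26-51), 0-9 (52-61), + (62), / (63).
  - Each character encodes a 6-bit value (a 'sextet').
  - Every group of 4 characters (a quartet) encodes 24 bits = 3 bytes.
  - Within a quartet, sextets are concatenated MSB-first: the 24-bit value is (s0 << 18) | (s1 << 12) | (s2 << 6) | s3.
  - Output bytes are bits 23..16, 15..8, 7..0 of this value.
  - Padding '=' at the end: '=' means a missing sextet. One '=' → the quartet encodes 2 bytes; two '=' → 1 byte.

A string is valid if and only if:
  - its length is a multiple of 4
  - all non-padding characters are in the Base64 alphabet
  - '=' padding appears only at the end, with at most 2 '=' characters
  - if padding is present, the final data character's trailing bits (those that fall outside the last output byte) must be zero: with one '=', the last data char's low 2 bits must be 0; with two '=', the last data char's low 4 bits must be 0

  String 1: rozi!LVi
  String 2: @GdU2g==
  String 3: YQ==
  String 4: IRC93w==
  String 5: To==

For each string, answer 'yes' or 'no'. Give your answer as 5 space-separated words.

String 1: 'rozi!LVi' → invalid (bad char(s): ['!'])
String 2: '@GdU2g==' → invalid (bad char(s): ['@'])
String 3: 'YQ==' → valid
String 4: 'IRC93w==' → valid
String 5: 'To==' → invalid (bad trailing bits)

Answer: no no yes yes no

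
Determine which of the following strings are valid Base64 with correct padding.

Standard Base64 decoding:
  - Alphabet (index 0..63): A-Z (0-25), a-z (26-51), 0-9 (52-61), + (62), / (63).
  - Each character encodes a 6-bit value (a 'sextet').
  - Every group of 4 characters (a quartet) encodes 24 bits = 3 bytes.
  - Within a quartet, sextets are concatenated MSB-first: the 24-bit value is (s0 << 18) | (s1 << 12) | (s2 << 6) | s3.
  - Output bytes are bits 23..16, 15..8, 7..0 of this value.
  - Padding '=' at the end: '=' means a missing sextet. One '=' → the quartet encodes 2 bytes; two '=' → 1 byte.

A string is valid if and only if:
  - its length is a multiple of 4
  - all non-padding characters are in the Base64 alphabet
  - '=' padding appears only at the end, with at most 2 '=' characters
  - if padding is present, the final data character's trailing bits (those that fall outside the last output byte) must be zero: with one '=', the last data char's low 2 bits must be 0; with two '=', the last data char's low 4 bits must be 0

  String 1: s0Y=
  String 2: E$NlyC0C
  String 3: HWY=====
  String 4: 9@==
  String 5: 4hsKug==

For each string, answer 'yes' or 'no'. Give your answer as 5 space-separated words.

String 1: 's0Y=' → valid
String 2: 'E$NlyC0C' → invalid (bad char(s): ['$'])
String 3: 'HWY=====' → invalid (5 pad chars (max 2))
String 4: '9@==' → invalid (bad char(s): ['@'])
String 5: '4hsKug==' → valid

Answer: yes no no no yes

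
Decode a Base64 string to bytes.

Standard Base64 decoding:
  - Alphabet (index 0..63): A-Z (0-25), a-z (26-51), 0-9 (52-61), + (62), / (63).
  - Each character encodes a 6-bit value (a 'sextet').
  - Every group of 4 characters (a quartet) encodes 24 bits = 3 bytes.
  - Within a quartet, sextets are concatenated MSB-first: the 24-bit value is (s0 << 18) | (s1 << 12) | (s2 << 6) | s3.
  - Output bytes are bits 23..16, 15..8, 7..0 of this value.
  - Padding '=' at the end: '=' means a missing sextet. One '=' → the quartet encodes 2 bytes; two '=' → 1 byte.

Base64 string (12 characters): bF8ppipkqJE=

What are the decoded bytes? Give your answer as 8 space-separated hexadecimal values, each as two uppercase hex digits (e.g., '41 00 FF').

Answer: 6C 5F 29 A6 2A 64 A8 91

Derivation:
After char 0 ('b'=27): chars_in_quartet=1 acc=0x1B bytes_emitted=0
After char 1 ('F'=5): chars_in_quartet=2 acc=0x6C5 bytes_emitted=0
After char 2 ('8'=60): chars_in_quartet=3 acc=0x1B17C bytes_emitted=0
After char 3 ('p'=41): chars_in_quartet=4 acc=0x6C5F29 -> emit 6C 5F 29, reset; bytes_emitted=3
After char 4 ('p'=41): chars_in_quartet=1 acc=0x29 bytes_emitted=3
After char 5 ('i'=34): chars_in_quartet=2 acc=0xA62 bytes_emitted=3
After char 6 ('p'=41): chars_in_quartet=3 acc=0x298A9 bytes_emitted=3
After char 7 ('k'=36): chars_in_quartet=4 acc=0xA62A64 -> emit A6 2A 64, reset; bytes_emitted=6
After char 8 ('q'=42): chars_in_quartet=1 acc=0x2A bytes_emitted=6
After char 9 ('J'=9): chars_in_quartet=2 acc=0xA89 bytes_emitted=6
After char 10 ('E'=4): chars_in_quartet=3 acc=0x2A244 bytes_emitted=6
Padding '=': partial quartet acc=0x2A244 -> emit A8 91; bytes_emitted=8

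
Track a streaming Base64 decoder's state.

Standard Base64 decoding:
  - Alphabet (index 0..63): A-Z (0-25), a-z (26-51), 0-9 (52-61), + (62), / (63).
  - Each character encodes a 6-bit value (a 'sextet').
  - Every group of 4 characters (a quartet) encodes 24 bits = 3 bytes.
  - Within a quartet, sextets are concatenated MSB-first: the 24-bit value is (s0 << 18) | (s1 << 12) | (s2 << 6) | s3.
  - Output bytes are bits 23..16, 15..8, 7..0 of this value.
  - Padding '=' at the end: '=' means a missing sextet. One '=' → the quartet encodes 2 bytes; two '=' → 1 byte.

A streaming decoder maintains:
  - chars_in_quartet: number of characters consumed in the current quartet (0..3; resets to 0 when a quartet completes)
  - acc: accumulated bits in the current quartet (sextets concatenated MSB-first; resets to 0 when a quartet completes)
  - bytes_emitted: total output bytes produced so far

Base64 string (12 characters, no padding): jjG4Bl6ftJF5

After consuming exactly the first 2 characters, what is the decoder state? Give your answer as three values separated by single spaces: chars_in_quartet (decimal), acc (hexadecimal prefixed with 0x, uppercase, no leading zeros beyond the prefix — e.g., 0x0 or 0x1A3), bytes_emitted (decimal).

Answer: 2 0x8E3 0

Derivation:
After char 0 ('j'=35): chars_in_quartet=1 acc=0x23 bytes_emitted=0
After char 1 ('j'=35): chars_in_quartet=2 acc=0x8E3 bytes_emitted=0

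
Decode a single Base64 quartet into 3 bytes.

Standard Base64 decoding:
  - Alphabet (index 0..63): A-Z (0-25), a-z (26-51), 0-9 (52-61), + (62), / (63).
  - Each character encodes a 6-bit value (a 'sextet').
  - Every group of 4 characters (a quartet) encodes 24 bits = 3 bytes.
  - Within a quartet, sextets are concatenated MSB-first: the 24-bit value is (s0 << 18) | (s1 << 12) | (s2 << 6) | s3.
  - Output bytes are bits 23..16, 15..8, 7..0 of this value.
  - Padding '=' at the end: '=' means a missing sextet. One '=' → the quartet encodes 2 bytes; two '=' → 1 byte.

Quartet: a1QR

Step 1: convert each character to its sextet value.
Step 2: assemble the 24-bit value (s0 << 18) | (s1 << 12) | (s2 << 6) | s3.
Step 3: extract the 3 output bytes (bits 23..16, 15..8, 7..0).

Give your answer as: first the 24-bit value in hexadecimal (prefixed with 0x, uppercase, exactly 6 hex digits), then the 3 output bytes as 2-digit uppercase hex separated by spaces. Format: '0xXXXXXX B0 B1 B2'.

Answer: 0x6B5411 6B 54 11

Derivation:
Sextets: a=26, 1=53, Q=16, R=17
24-bit: (26<<18) | (53<<12) | (16<<6) | 17
      = 0x680000 | 0x035000 | 0x000400 | 0x000011
      = 0x6B5411
Bytes: (v>>16)&0xFF=6B, (v>>8)&0xFF=54, v&0xFF=11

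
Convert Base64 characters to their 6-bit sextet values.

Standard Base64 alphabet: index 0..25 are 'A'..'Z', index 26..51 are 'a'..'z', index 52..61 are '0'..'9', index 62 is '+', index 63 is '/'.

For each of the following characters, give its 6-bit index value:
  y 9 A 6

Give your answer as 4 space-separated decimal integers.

'y': a..z range, 26 + ord('y') − ord('a') = 50
'9': 0..9 range, 52 + ord('9') − ord('0') = 61
'A': A..Z range, ord('A') − ord('A') = 0
'6': 0..9 range, 52 + ord('6') − ord('0') = 58

Answer: 50 61 0 58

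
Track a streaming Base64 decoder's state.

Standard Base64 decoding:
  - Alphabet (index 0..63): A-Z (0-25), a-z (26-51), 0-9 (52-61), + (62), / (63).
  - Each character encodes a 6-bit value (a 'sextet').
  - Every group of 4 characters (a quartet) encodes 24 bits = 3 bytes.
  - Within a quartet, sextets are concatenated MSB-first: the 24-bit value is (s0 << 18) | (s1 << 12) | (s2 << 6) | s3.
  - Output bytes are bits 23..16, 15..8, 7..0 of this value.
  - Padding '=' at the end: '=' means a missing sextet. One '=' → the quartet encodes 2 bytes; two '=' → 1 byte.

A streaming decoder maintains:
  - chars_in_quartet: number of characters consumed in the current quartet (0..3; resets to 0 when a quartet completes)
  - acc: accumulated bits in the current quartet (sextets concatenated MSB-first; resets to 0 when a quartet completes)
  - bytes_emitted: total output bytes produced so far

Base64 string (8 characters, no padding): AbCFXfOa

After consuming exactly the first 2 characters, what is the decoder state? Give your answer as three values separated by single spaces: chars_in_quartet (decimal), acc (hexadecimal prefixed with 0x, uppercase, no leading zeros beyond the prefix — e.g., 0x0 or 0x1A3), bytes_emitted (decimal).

After char 0 ('A'=0): chars_in_quartet=1 acc=0x0 bytes_emitted=0
After char 1 ('b'=27): chars_in_quartet=2 acc=0x1B bytes_emitted=0

Answer: 2 0x1B 0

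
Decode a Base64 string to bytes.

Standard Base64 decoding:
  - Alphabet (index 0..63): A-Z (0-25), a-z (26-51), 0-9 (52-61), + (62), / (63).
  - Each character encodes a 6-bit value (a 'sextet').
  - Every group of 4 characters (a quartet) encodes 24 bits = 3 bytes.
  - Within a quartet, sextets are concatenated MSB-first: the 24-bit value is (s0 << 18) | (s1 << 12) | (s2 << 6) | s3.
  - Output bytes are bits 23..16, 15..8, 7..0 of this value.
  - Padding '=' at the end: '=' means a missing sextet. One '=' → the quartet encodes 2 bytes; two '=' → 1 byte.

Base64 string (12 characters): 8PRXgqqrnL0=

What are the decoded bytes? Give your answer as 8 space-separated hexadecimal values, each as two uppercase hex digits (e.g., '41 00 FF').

After char 0 ('8'=60): chars_in_quartet=1 acc=0x3C bytes_emitted=0
After char 1 ('P'=15): chars_in_quartet=2 acc=0xF0F bytes_emitted=0
After char 2 ('R'=17): chars_in_quartet=3 acc=0x3C3D1 bytes_emitted=0
After char 3 ('X'=23): chars_in_quartet=4 acc=0xF0F457 -> emit F0 F4 57, reset; bytes_emitted=3
After char 4 ('g'=32): chars_in_quartet=1 acc=0x20 bytes_emitted=3
After char 5 ('q'=42): chars_in_quartet=2 acc=0x82A bytes_emitted=3
After char 6 ('q'=42): chars_in_quartet=3 acc=0x20AAA bytes_emitted=3
After char 7 ('r'=43): chars_in_quartet=4 acc=0x82AAAB -> emit 82 AA AB, reset; bytes_emitted=6
After char 8 ('n'=39): chars_in_quartet=1 acc=0x27 bytes_emitted=6
After char 9 ('L'=11): chars_in_quartet=2 acc=0x9CB bytes_emitted=6
After char 10 ('0'=52): chars_in_quartet=3 acc=0x272F4 bytes_emitted=6
Padding '=': partial quartet acc=0x272F4 -> emit 9C BD; bytes_emitted=8

Answer: F0 F4 57 82 AA AB 9C BD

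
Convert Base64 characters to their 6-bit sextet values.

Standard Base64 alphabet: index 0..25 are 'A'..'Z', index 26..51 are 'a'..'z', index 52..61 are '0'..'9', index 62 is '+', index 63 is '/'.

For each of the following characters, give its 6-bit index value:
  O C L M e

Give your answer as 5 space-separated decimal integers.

Answer: 14 2 11 12 30

Derivation:
'O': A..Z range, ord('O') − ord('A') = 14
'C': A..Z range, ord('C') − ord('A') = 2
'L': A..Z range, ord('L') − ord('A') = 11
'M': A..Z range, ord('M') − ord('A') = 12
'e': a..z range, 26 + ord('e') − ord('a') = 30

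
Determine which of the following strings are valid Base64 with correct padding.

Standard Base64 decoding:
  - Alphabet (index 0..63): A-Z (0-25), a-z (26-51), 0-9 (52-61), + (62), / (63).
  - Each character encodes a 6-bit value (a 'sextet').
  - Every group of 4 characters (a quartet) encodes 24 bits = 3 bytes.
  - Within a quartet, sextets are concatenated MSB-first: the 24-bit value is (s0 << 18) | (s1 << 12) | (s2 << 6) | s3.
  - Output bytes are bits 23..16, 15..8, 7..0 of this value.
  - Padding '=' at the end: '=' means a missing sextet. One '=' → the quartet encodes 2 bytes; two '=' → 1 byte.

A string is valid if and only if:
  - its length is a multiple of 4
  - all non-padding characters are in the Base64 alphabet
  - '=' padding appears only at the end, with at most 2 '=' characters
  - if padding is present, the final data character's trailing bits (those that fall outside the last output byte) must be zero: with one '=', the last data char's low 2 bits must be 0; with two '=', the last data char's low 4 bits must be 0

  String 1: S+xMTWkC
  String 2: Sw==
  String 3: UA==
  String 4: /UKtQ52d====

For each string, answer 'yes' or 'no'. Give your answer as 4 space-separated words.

String 1: 'S+xMTWkC' → valid
String 2: 'Sw==' → valid
String 3: 'UA==' → valid
String 4: '/UKtQ52d====' → invalid (4 pad chars (max 2))

Answer: yes yes yes no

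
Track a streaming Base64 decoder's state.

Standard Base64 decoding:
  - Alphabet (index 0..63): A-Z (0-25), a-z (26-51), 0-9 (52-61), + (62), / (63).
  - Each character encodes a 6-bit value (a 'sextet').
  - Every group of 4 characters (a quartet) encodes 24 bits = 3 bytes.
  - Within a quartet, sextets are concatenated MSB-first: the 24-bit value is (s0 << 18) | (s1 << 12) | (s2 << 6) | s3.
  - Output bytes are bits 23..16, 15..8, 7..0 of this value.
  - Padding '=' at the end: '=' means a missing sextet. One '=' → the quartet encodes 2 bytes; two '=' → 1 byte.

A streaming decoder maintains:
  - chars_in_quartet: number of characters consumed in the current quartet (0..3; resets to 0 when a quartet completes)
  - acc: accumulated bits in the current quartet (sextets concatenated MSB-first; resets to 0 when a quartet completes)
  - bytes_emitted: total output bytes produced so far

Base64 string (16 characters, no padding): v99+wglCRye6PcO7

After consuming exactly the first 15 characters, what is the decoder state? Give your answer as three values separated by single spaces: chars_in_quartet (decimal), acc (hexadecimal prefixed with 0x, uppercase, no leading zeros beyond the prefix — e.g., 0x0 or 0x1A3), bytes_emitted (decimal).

After char 0 ('v'=47): chars_in_quartet=1 acc=0x2F bytes_emitted=0
After char 1 ('9'=61): chars_in_quartet=2 acc=0xBFD bytes_emitted=0
After char 2 ('9'=61): chars_in_quartet=3 acc=0x2FF7D bytes_emitted=0
After char 3 ('+'=62): chars_in_quartet=4 acc=0xBFDF7E -> emit BF DF 7E, reset; bytes_emitted=3
After char 4 ('w'=48): chars_in_quartet=1 acc=0x30 bytes_emitted=3
After char 5 ('g'=32): chars_in_quartet=2 acc=0xC20 bytes_emitted=3
After char 6 ('l'=37): chars_in_quartet=3 acc=0x30825 bytes_emitted=3
After char 7 ('C'=2): chars_in_quartet=4 acc=0xC20942 -> emit C2 09 42, reset; bytes_emitted=6
After char 8 ('R'=17): chars_in_quartet=1 acc=0x11 bytes_emitted=6
After char 9 ('y'=50): chars_in_quartet=2 acc=0x472 bytes_emitted=6
After char 10 ('e'=30): chars_in_quartet=3 acc=0x11C9E bytes_emitted=6
After char 11 ('6'=58): chars_in_quartet=4 acc=0x4727BA -> emit 47 27 BA, reset; bytes_emitted=9
After char 12 ('P'=15): chars_in_quartet=1 acc=0xF bytes_emitted=9
After char 13 ('c'=28): chars_in_quartet=2 acc=0x3DC bytes_emitted=9
After char 14 ('O'=14): chars_in_quartet=3 acc=0xF70E bytes_emitted=9

Answer: 3 0xF70E 9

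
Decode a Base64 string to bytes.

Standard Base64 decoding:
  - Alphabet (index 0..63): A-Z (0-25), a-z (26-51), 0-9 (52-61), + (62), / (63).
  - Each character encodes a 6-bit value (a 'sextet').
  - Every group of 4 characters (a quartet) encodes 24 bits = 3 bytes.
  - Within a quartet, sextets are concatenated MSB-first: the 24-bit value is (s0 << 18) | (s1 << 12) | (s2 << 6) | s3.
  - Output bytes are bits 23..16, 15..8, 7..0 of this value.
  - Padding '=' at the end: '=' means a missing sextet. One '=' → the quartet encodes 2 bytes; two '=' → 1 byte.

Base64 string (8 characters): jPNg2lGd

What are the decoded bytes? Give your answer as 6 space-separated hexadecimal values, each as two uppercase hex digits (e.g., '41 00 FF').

After char 0 ('j'=35): chars_in_quartet=1 acc=0x23 bytes_emitted=0
After char 1 ('P'=15): chars_in_quartet=2 acc=0x8CF bytes_emitted=0
After char 2 ('N'=13): chars_in_quartet=3 acc=0x233CD bytes_emitted=0
After char 3 ('g'=32): chars_in_quartet=4 acc=0x8CF360 -> emit 8C F3 60, reset; bytes_emitted=3
After char 4 ('2'=54): chars_in_quartet=1 acc=0x36 bytes_emitted=3
After char 5 ('l'=37): chars_in_quartet=2 acc=0xDA5 bytes_emitted=3
After char 6 ('G'=6): chars_in_quartet=3 acc=0x36946 bytes_emitted=3
After char 7 ('d'=29): chars_in_quartet=4 acc=0xDA519D -> emit DA 51 9D, reset; bytes_emitted=6

Answer: 8C F3 60 DA 51 9D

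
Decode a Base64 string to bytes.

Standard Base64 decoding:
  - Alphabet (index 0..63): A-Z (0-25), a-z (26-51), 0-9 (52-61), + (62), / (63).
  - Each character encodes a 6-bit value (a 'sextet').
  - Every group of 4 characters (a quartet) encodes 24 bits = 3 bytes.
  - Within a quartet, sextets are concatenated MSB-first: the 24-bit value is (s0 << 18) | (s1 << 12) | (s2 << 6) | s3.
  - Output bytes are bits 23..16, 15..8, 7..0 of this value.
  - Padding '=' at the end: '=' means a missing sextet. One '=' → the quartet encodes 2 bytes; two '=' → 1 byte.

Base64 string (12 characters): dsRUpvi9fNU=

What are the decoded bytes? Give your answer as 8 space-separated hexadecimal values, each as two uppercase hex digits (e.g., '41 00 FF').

After char 0 ('d'=29): chars_in_quartet=1 acc=0x1D bytes_emitted=0
After char 1 ('s'=44): chars_in_quartet=2 acc=0x76C bytes_emitted=0
After char 2 ('R'=17): chars_in_quartet=3 acc=0x1DB11 bytes_emitted=0
After char 3 ('U'=20): chars_in_quartet=4 acc=0x76C454 -> emit 76 C4 54, reset; bytes_emitted=3
After char 4 ('p'=41): chars_in_quartet=1 acc=0x29 bytes_emitted=3
After char 5 ('v'=47): chars_in_quartet=2 acc=0xA6F bytes_emitted=3
After char 6 ('i'=34): chars_in_quartet=3 acc=0x29BE2 bytes_emitted=3
After char 7 ('9'=61): chars_in_quartet=4 acc=0xA6F8BD -> emit A6 F8 BD, reset; bytes_emitted=6
After char 8 ('f'=31): chars_in_quartet=1 acc=0x1F bytes_emitted=6
After char 9 ('N'=13): chars_in_quartet=2 acc=0x7CD bytes_emitted=6
After char 10 ('U'=20): chars_in_quartet=3 acc=0x1F354 bytes_emitted=6
Padding '=': partial quartet acc=0x1F354 -> emit 7C D5; bytes_emitted=8

Answer: 76 C4 54 A6 F8 BD 7C D5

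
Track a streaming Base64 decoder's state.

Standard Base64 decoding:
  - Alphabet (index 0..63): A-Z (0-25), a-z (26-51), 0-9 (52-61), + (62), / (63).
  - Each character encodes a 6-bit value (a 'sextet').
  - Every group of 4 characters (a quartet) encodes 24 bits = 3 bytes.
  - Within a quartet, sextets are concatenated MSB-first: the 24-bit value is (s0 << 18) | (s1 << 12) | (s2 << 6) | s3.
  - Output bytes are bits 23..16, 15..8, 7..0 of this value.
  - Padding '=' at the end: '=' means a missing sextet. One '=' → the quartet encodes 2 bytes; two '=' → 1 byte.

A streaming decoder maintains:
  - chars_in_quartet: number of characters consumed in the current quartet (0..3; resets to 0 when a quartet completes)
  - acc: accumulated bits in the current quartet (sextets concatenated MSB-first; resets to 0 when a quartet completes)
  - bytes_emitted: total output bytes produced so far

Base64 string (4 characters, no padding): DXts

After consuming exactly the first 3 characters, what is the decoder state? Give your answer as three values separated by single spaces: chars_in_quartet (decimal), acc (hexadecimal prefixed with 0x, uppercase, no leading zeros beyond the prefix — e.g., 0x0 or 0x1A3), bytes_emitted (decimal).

Answer: 3 0x35ED 0

Derivation:
After char 0 ('D'=3): chars_in_quartet=1 acc=0x3 bytes_emitted=0
After char 1 ('X'=23): chars_in_quartet=2 acc=0xD7 bytes_emitted=0
After char 2 ('t'=45): chars_in_quartet=3 acc=0x35ED bytes_emitted=0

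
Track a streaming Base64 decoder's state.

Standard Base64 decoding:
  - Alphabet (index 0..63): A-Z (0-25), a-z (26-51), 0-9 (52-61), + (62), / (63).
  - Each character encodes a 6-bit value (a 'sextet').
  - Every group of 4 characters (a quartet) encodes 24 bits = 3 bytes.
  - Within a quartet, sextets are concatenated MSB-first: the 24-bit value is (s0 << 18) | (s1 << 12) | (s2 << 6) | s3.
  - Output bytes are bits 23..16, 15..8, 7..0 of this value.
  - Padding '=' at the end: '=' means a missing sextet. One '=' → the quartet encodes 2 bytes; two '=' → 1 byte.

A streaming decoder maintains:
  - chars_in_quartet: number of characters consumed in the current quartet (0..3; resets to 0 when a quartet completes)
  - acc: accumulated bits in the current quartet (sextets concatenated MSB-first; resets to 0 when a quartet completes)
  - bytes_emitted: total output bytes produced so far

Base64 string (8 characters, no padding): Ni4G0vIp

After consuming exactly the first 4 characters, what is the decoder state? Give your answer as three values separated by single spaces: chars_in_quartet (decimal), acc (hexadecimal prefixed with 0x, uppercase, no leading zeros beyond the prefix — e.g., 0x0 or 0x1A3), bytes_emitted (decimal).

After char 0 ('N'=13): chars_in_quartet=1 acc=0xD bytes_emitted=0
After char 1 ('i'=34): chars_in_quartet=2 acc=0x362 bytes_emitted=0
After char 2 ('4'=56): chars_in_quartet=3 acc=0xD8B8 bytes_emitted=0
After char 3 ('G'=6): chars_in_quartet=4 acc=0x362E06 -> emit 36 2E 06, reset; bytes_emitted=3

Answer: 0 0x0 3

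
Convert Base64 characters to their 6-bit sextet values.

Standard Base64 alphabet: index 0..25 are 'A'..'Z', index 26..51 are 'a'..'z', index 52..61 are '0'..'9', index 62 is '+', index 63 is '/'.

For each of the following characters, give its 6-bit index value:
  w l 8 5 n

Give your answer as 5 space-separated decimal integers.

Answer: 48 37 60 57 39

Derivation:
'w': a..z range, 26 + ord('w') − ord('a') = 48
'l': a..z range, 26 + ord('l') − ord('a') = 37
'8': 0..9 range, 52 + ord('8') − ord('0') = 60
'5': 0..9 range, 52 + ord('5') − ord('0') = 57
'n': a..z range, 26 + ord('n') − ord('a') = 39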